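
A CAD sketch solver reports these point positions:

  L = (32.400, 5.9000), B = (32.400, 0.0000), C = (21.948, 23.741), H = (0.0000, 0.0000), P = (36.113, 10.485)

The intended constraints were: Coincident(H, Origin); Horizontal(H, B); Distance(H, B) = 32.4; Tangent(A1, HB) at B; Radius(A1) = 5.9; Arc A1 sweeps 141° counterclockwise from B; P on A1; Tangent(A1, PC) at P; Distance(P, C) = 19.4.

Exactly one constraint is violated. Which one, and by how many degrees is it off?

Tangent(A1, PC) at P — off by 4.10°.

H = (0.00, 0.00) ✓; H.y = 0.00, B.y = 0.00 ✓; |HB| = 32.40 ✓; ∠(LB, BH) = 90.00° ✓; |LB| = 5.900 ✓; bearing(L→P) − bearing(L→B) = 141.0° ✓; |LP| = 5.900 ✓; ∠(LP, PC) = 94.10° ✗; |PC| = 19.40 ✓.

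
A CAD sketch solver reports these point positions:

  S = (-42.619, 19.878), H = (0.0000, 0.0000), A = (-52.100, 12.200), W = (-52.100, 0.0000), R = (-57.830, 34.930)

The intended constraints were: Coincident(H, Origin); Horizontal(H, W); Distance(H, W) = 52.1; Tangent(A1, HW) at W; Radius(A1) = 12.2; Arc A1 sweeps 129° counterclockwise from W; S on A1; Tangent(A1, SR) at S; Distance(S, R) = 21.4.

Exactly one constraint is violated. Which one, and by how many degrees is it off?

Tangent(A1, SR) at S — off by 6.30°.

H = (0.00, 0.00) ✓; H.y = 0.00, W.y = 0.00 ✓; |HW| = 52.10 ✓; ∠(AW, WH) = 90.00° ✓; |AW| = 12.20 ✓; bearing(A→S) − bearing(A→W) = 129.0° ✓; |AS| = 12.20 ✓; ∠(AS, SR) = 83.70° ✗; |SR| = 21.40 ✓.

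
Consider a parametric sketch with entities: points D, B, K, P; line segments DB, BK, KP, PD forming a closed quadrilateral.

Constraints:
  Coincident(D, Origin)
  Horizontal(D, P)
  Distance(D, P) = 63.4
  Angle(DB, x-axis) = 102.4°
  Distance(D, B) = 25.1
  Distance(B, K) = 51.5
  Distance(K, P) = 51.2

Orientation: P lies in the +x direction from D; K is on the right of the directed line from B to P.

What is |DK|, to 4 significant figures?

27.71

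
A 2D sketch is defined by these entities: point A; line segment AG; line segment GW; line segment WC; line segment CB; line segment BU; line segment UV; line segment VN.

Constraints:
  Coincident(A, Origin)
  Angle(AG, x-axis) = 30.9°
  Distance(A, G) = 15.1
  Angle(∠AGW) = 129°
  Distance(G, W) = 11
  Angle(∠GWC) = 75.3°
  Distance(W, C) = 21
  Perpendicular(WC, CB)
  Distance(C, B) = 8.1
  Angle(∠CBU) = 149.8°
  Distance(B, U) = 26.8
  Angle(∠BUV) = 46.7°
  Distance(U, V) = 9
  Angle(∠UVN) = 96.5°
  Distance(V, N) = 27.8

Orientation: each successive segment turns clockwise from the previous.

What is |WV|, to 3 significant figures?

23.2

A is at the origin; AG runs at 30.9° with length 15.1, so G = (13.0, 7.75). ∠AGW = 129.0° gives GW at -20.1° from the x-axis; with |GW| = 11.0, W = (23.3, 3.97). ∠GWC = 75.3° gives WC at -125° from the x-axis; with |WC| = 21.0, C = (11.3, -13.3). WC ⟂ CB, so CB runs at 145°; with |CB| = 8.1, B = (4.65, -8.65). ∠CBU = 149.8° gives BU at 115° from the x-axis; with |BU| = 26.8, U = (-6.68, 15.6). ∠BUV = 46.7° gives UV at -18.3° from the x-axis; with |UV| = 9.0, V = (1.87, 12.8). Then |WV| = |V − W| = 23.2.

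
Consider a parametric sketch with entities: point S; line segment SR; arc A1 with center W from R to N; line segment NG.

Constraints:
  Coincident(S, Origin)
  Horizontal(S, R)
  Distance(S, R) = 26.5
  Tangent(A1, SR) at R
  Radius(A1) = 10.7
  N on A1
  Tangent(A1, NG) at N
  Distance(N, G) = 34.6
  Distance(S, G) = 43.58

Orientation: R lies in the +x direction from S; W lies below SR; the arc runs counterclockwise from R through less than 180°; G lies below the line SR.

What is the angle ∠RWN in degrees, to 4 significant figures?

78.84°

S is at the origin; SR is horizontal with |SR| = 26.5 and R on the +x side, so R = (26.50, 0.000). Tangency of A1 to SR means the radius WR is perpendicular to SR, so W = R + (0, -10.7) = (26.50, -10.70). Since WN ⟂ NG (tangency), |WG| = √(10.7² + 34.6²) = 36.22 regardless of where N sits on A1. So G lies on both circle(S, 43.58) and circle(W, 36.22); the below-SR intersection is G = (9.306, -42.57). N is the foot of the tangent from G: N = (16.00, -8.629).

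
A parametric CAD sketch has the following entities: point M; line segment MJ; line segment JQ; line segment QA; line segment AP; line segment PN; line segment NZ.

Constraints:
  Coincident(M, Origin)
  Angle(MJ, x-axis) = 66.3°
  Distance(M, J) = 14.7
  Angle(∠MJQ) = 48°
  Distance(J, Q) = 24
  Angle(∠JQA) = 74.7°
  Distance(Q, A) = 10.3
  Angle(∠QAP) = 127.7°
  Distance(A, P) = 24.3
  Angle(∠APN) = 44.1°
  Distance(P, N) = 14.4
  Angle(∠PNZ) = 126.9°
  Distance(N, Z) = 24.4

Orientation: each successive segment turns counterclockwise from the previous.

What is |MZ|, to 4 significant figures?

21.28

∠APN = 44.1° gives PN at 131.8° from the x-axis; with |PN| = 14.4, N = (3.462, 6.343). ∠PNZ = 126.9° gives NZ at -175.1° from the x-axis; with |NZ| = 24.4, Z = (-20.85, 4.259). Then |MZ| = |Z − M| = 21.28.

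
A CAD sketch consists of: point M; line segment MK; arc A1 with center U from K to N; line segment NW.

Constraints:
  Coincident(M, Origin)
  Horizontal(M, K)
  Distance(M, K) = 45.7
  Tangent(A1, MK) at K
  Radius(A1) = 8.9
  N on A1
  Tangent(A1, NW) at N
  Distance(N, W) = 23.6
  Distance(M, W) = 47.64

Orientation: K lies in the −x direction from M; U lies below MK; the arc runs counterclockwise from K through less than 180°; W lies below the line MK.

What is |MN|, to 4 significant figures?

54.18

Checks: |UN| = 8.900 ✓; ∠(UN, NW) = 90.00° ✓; |NW| = 23.60 ✓; |MW| = 47.64 ✓.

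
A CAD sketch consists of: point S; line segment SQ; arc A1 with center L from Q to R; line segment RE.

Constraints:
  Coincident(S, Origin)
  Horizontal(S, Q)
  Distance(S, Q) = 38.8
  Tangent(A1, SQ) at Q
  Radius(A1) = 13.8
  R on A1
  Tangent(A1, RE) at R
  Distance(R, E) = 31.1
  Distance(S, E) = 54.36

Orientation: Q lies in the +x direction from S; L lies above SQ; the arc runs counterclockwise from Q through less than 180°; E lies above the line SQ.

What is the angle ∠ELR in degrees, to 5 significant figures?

66.072°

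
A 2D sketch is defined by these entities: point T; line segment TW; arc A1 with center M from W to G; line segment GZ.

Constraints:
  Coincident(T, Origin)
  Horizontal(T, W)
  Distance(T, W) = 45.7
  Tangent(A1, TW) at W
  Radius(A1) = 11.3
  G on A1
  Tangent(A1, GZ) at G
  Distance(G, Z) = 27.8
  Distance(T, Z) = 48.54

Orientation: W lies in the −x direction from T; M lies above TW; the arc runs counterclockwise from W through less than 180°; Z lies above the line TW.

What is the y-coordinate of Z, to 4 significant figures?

37.42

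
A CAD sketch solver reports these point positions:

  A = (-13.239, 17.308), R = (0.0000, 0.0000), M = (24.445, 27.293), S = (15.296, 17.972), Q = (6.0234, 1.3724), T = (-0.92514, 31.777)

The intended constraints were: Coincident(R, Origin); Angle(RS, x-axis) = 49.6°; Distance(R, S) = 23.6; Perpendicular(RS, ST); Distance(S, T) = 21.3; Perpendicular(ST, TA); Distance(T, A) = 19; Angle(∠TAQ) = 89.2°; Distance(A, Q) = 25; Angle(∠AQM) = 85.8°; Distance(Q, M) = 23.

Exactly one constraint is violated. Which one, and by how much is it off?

Distance(Q, M) = 23 — off by 8.80.

R = (0.00, 0.00) ✓; RS at 49.60° ✓; |RS| = 23.60 ✓; ∠(RS, ST) = 90.00° ✓; |ST| = 21.30 ✓; ∠(ST, TA) = 90.00° ✓; |TA| = 19.00 ✓; ∠TAQ = 89.20° ✓; |AQ| = 25.00 ✓; ∠AQM = 85.80° ✓; |QM| = 31.80 ✗.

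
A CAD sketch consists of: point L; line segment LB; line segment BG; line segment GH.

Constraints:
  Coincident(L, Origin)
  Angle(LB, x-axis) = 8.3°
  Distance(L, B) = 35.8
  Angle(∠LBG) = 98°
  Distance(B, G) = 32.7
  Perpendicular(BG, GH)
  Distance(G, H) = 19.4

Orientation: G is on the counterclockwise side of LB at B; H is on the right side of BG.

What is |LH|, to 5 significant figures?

66.548

L is at the origin; LB runs at 8.3° with length 35.8, so B = 35.8·(cos 8.3°, sin 8.3°) = (35.425, 5.1680). ∠LBG = 98.0°, so BG runs at 8.3° + (180° − 98.0°) = 90.300° from the x-axis; with |BG| = 32.7, G = B + 32.7·(cos 90.300°, sin 90.300°) = (35.254, 37.868). BG ⟂ GH; with |GH| = 19.4 on the right of BG, H = G + 19.4·(0.99999, 0.0052360) = (54.654, 37.969). Then |LH| = |H − L| = 66.548.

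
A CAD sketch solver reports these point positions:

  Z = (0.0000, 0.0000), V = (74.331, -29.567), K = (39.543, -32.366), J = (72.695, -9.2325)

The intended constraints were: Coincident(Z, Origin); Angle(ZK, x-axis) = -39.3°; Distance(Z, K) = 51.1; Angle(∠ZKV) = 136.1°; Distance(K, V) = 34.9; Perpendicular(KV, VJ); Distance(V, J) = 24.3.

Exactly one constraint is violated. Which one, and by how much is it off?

Distance(V, J) = 24.3 — off by 3.90.

Z = (0.00, 0.00) ✓; ZK at -39.30° ✓; |ZK| = 51.10 ✓; ∠ZKV = 136.1° ✓; |KV| = 34.90 ✓; ∠(KV, VJ) = 90.00° ✓; |VJ| = 20.40 ✗.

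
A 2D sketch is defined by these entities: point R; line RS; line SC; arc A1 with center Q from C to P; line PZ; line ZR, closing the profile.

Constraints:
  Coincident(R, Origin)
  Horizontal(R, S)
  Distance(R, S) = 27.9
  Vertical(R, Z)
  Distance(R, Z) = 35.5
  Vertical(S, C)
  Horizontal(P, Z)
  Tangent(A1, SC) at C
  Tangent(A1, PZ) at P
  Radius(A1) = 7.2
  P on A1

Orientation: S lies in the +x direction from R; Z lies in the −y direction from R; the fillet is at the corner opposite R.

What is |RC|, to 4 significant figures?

39.74

R is at the origin; RS is horizontal with |RS| = 27.9 and S on the +x side, so S = (27.90, 0.000). R and Z share the same x with |RZ| = 35.5 and Z on the −y side, so Z = (0.000, -35.50). The virtual corner opposite R is at (27.90, -35.50). Tangency of A1 to SC means the radius QC is perpendicular to SC and the tangent condition forces QP to be normal to PZ, with radius 7.2, so the center Q sits 7.2 in from both sides at Q = (20.70, -28.30). That places the tangent points at C = (27.90, -28.30) on SC and P = (20.70, -35.50) on PZ. Then |RC| = |C − R| = 39.74.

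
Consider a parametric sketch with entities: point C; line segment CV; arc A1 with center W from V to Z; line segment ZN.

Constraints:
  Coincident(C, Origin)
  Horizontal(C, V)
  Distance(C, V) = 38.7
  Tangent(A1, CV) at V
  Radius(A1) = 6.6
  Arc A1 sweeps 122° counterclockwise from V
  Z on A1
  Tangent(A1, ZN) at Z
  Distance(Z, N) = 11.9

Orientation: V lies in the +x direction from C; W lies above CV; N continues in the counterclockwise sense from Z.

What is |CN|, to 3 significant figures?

43.0

C is at the origin; C and V share the same y with |CV| = 38.7 and V on the +x side, so V = (38.7, 0.00). The tangent condition forces WV to be normal to CV, so W = V + (0, 6.6) = (38.7, 6.60). On A1, V sits at bearing -90° from W; a 122° counterclockwise sweep puts Z at bearing 32°, so Z = W + 6.6·(cos 32°, sin 32°) = (44.3, 10.1). The tangent condition forces WZ to be normal to ZN, so ZN runs along (−sin 32°, cos 32°); with |ZN| = 11.9, N = (38.0, 20.2). Then |CN| = |N − C| = 43.0.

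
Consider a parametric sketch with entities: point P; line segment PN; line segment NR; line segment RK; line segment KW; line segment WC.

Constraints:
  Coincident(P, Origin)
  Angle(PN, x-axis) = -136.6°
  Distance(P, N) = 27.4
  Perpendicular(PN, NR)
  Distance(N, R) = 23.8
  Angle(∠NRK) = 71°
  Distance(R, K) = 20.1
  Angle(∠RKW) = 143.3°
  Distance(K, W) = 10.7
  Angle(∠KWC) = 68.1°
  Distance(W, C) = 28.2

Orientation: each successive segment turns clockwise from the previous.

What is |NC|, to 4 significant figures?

3.444

P is at the origin; PN runs at -136.6° with length 27.4, so N = (-19.91, -18.83). PN ⟂ NR, so NR runs at 133.4°; with |NR| = 23.8, R = (-36.26, -1.534). ∠NRK = 71.0° gives RK at 24.40° from the x-axis; with |RK| = 20.1, K = (-17.96, 6.770). ∠RKW = 143.3° gives KW at -12.30° from the x-axis; with |KW| = 10.7, W = (-7.502, 4.490). ∠KWC = 68.1° gives WC at -124.2° from the x-axis; with |WC| = 28.2, C = (-23.35, -18.83). Then |NC| = |C − N| = 3.444.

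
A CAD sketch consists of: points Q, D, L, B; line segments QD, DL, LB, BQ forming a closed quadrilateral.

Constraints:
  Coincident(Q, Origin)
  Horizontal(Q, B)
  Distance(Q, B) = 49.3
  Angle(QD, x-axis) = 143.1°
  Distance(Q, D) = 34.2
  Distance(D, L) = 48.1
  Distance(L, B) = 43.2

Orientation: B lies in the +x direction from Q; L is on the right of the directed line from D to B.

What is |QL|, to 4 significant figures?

14.54

Checks: |DL| = 48.10 ✓; |LB| = 43.20 ✓.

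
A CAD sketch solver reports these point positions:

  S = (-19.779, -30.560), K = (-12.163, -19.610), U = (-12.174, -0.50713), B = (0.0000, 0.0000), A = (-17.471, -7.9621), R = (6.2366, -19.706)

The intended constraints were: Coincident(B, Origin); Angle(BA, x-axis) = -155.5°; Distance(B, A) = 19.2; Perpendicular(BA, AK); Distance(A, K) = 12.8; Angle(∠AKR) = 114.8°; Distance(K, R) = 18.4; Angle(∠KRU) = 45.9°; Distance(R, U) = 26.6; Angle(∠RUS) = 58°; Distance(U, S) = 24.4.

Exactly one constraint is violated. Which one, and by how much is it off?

Distance(U, S) = 24.4 — off by 6.60.

B = (0.00, 0.00) ✓; BA at -155.5° ✓; |BA| = 19.20 ✓; ∠(BA, AK) = 90.00° ✓; |AK| = 12.80 ✓; ∠AKR = 114.8° ✓; |KR| = 18.40 ✓; ∠KRU = 45.90° ✓; |RU| = 26.60 ✓; ∠RUS = 58.00° ✓; |US| = 31.00 ✗.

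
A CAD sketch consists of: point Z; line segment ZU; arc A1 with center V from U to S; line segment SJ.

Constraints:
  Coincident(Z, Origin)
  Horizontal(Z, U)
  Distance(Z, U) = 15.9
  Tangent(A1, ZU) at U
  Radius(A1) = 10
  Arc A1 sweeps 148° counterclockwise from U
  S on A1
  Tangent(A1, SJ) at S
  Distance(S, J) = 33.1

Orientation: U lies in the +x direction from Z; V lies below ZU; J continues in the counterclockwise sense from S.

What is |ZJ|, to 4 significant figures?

52.85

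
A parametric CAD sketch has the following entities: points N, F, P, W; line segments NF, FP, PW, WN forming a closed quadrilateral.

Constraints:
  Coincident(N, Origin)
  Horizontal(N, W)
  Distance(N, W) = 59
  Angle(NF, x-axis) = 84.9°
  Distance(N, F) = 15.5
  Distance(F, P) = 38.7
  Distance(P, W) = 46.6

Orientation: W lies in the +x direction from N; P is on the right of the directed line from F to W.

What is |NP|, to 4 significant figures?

26.20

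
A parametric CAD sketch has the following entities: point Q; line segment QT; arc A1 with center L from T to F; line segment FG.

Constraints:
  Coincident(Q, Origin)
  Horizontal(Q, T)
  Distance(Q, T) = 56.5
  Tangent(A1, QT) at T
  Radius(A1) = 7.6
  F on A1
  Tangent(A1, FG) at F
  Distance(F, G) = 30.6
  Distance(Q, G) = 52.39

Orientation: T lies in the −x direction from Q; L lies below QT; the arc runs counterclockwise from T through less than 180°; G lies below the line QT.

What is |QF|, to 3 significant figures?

63.1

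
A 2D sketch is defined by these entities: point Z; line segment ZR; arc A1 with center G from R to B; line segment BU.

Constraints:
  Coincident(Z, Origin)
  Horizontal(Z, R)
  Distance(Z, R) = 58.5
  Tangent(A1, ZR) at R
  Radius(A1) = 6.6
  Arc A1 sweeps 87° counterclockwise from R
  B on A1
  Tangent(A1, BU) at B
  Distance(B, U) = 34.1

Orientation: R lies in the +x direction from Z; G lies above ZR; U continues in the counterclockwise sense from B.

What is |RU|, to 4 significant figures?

41.17

Z is at the origin; ZR is horizontal with |ZR| = 58.5 and R on the +x side, so R = (58.50, 0.000). A1 meets ZR tangentially, so GR is at right angles to ZR, so G = R + (0, 6.6) = (58.50, 6.600). On A1, R sits at bearing -90° from G; an 87° counterclockwise sweep puts B at bearing -3°, so B = G + 6.6·(cos -3°, sin -3°) = (65.09, 6.255). Since A1 is tangent to BU there, GB ⟂ BU, so BU runs along (−sin -3°, cos -3°); with |BU| = 34.1, U = (66.88, 40.31). Then |RU| = |U − R| = 41.17.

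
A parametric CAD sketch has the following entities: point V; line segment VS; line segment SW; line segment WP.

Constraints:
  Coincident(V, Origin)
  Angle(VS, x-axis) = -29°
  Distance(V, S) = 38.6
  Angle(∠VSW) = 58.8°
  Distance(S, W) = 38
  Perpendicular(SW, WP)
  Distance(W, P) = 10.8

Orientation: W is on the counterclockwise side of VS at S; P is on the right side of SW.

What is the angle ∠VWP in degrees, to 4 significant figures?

151.4°

V is at the origin; VS runs at -29.0° with length 38.6, so S = 38.6·(cos -29.0°, sin -29.0°) = (33.76, -18.71). ∠VSW = 58.8°, so SW runs at -29.0° + (180° − 58.8°) = 92.20° from the x-axis; with |SW| = 38.0, W = S + 38.0·(cos 92.20°, sin 92.20°) = (32.30, 19.26). The perpendicularity gives WP at right angles to SW; with |WP| = 10.8 on the right of SW, P = W + 10.8·(0.9993, 0.03839) = (43.09, 19.67). Then cos ∠VWP = WV·WP / (|WV||WP|), giving 151.4°.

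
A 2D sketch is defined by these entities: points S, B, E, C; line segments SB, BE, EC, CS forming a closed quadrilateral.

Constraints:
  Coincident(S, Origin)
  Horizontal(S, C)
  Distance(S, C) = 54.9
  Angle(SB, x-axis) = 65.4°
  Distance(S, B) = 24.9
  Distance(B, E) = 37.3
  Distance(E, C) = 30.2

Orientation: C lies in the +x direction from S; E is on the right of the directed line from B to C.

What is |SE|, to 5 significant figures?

28.857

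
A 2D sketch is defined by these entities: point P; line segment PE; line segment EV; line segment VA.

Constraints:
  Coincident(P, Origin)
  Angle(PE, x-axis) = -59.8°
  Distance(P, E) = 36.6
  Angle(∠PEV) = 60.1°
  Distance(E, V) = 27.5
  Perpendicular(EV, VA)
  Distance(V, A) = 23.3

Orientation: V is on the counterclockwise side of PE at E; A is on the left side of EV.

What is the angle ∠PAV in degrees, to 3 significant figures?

132°

P is at the origin; PE runs at -59.8° with length 36.6, so E = 36.6·(cos -59.8°, sin -59.8°) = (18.4, -31.6). ∠PEV = 60.1°, so EV runs at -59.8° + (180° − 60.1°) = 60.1° from the x-axis; with |EV| = 27.5, V = E + 27.5·(cos 60.1°, sin 60.1°) = (32.1, -7.79). The perpendicularity gives VA at right angles to EV; with |VA| = 23.3 on the left of EV, A = V + 23.3·(-0.867, 0.498) = (11.9, 3.82). Then cos ∠PAV = AP·AV / (|AP||AV|), giving 132°.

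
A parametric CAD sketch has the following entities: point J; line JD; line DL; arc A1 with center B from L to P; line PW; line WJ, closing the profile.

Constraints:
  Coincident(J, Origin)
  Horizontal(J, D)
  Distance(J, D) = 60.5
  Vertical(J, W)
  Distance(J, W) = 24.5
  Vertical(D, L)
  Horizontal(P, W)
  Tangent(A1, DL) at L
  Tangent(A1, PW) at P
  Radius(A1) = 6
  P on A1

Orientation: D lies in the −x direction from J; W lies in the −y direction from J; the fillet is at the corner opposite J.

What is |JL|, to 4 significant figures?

63.27

The virtual corner opposite J is at (-60.50, -24.50). Tangency of A1 to DL means the radius BL is perpendicular to DL and A1 meets PW tangentially, so BP is at right angles to PW, with radius 6.0, so the center B sits 6.0 in from both sides at B = (-54.50, -18.50). That places the tangent points at L = (-60.50, -18.50) on DL and P = (-54.50, -24.50) on PW. Then |JL| = |L − J| = 63.27.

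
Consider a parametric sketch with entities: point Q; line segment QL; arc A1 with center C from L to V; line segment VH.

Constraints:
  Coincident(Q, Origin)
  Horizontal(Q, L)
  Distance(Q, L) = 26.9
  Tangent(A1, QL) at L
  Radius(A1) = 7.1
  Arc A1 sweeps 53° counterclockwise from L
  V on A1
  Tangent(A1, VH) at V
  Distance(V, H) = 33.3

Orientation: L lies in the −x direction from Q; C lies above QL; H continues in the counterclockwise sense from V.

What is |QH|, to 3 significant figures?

29.4

Q is at the origin; Q and L share the same y with |QL| = 26.9 and L on the −x side, so L = (-26.9, 0.00). Since A1 is tangent to QL there, CL ⟂ QL, so C = L + (0, 7.1) = (-26.9, 7.10). On A1, L sits at bearing -90° from C; a 53° counterclockwise sweep puts V at bearing -37°, so V = C + 7.1·(cos -37°, sin -37°) = (-21.2, 2.83). Tangency of A1 to VH means the radius CV is perpendicular to VH, so VH runs along (−sin -37°, cos -37°); with |VH| = 33.3, H = (-1.19, 29.4). Then |QH| = |H − Q| = 29.4.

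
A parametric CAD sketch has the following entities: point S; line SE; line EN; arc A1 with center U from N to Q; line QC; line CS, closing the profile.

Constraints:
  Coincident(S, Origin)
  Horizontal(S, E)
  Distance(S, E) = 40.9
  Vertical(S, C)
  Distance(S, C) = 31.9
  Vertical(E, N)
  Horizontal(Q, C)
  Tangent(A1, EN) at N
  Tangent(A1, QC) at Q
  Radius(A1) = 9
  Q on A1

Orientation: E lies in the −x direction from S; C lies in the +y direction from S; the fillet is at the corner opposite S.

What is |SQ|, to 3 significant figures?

45.1

S is at the origin; S and E share the same y with |SE| = 40.9 and E on the −x side, so E = (-40.9, 0.00). SC is vertical with |SC| = 31.9 and C on the +y side, so C = (0.00, 31.9). The virtual corner opposite S is at (-40.9, 31.9). Tangency of A1 to EN means the radius UN is perpendicular to EN and tangency of A1 to QC means the radius UQ is perpendicular to QC, with radius 9.0, so the center U sits 9.0 in from both sides at U = (-31.9, 22.9). That places the tangent points at N = (-40.9, 22.9) on EN and Q = (-31.9, 31.9) on QC. Then |SQ| = |Q − S| = 45.1.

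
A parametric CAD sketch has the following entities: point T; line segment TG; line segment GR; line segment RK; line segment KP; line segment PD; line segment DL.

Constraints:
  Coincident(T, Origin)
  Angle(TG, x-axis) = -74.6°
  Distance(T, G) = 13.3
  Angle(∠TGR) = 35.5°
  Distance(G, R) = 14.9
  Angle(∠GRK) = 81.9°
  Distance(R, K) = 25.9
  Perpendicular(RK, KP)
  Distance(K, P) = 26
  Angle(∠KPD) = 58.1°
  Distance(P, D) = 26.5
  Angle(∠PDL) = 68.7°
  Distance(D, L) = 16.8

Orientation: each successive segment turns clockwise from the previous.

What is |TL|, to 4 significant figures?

8.693

T is at the origin; TG runs at -74.6° with length 13.3, so G = (3.532, -12.82). ∠TGR = 35.5° gives GR at 140.9° from the x-axis; with |GR| = 14.9, R = (-8.031, -3.425). ∠GRK = 81.9° gives RK at 42.80° from the x-axis; with |RK| = 25.9, K = (10.97, 14.17). RK is perpendicular to KP, so KP runs at -47.20°; with |KP| = 26.0, P = (28.64, -4.905). ∠KPD = 58.1° gives PD at -169.1° from the x-axis; with |PD| = 26.5, D = (2.616, -9.916). ∠PDL = 68.7° gives DL at 79.60° from the x-axis; with |DL| = 16.8, L = (5.649, 6.608). Then |TL| = |L − T| = 8.693.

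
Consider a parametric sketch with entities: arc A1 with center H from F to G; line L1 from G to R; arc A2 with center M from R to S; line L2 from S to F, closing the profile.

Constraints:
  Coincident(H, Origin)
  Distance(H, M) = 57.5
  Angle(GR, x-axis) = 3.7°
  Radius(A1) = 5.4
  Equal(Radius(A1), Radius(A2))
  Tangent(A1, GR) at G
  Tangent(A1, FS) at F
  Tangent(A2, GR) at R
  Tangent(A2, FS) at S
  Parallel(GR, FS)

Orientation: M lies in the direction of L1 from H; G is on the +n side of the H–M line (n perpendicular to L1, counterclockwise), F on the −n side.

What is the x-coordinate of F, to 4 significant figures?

0.3485

H is at the origin and M lies 57.5 along u from H, so M = 57.5·u = (57.38, 3.711). Tangency of A1 to both parallel lines with radius 5.4 puts G and F at H ± 5.4·n: G = (-0.3485, 5.389), F = (0.3485, -5.389). So F.x = 0.3485.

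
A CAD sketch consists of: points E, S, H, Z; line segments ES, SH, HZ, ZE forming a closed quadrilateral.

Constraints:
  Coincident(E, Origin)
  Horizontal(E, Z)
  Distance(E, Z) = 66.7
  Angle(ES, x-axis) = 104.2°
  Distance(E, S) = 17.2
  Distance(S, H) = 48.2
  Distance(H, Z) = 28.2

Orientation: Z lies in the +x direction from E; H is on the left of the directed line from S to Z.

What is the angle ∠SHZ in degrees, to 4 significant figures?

143.6°

E is at the origin; E and Z share the same y with |EZ| = 66.7 and Z in +x, so Z = (66.7, 0). ES runs at 104.2° with |ES| = 17.2, so S = (-4.219, 16.67). H is determined by |SH| = 48.2 and |HZ| = 28.2 together: it lies at the intersection of circle(S, 48.2) and circle(Z, 28.2). With |SZ| = 72.85, the foot of the radical line on SZ is 46.91 from S and the perpendicular offset is √(48.2² − 46.91²) = 11.06. Taking the left-of-SZ solution: H = (43.98, 16.71).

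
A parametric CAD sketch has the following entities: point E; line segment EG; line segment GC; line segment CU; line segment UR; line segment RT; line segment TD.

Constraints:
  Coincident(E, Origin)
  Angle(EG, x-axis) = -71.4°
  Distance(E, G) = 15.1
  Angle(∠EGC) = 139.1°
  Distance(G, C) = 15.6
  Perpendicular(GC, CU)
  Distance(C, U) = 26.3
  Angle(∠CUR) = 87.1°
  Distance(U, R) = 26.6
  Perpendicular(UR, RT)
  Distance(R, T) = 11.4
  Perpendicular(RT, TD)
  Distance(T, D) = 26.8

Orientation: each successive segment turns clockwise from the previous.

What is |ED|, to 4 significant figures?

28.24

E is at the origin; EG runs at -71.4° with length 15.1, so G = (4.816, -14.31). ∠EGC = 139.1° gives GC at -112.3° from the x-axis; with |GC| = 15.6, C = (-1.103, -28.74). GC is perpendicular to CU, so CU runs at 157.7°; with |CU| = 26.3, U = (-25.44, -18.76). ∠CUR = 87.1° gives UR at 64.80° from the x-axis; with |UR| = 26.6, R = (-14.11, 5.304). UR is perpendicular to RT, so RT runs at -25.20°; with |RT| = 11.4, T = (-3.795, 0.4496). RT ⟂ TD, so TD runs at -115.2°; with |TD| = 26.8, D = (-15.21, -23.80). Then |ED| = |D − E| = 28.24.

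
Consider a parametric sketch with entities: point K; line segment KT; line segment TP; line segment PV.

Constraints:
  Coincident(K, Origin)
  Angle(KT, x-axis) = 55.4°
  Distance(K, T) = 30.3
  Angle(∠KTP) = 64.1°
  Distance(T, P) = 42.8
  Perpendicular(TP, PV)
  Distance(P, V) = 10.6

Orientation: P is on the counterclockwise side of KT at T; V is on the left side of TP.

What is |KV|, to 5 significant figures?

33.934

K is at the origin; KT runs at 55.4° with length 30.3, so T = 30.3·(cos 55.4°, sin 55.4°) = (17.206, 24.941). ∠KTP = 64.1°, so TP runs at 55.4° + (180° − 64.1°) = 171.30° from the x-axis; with |TP| = 42.8, P = T + 42.8·(cos 171.30°, sin 171.30°) = (-25.102, 31.415). TP is perpendicular to PV; with |PV| = 10.6 on the left of TP, V = P + 10.6·(-0.15126, -0.98849) = (-26.705, 20.937). Then |KV| = |V − K| = 33.934.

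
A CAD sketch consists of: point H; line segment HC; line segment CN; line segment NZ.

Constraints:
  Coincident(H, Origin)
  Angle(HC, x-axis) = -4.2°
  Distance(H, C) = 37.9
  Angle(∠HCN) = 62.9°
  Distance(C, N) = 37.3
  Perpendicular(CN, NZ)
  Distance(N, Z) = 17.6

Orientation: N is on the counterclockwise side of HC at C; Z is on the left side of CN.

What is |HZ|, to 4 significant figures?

25.73

H is at the origin; HC runs at -4.2° with length 37.9, so C = 37.9·(cos -4.2°, sin -4.2°) = (37.80, -2.776). ∠HCN = 62.9°, so CN runs at -4.2° + (180° − 62.9°) = 112.9° from the x-axis; with |CN| = 37.3, N = C + 37.3·(cos 112.9°, sin 112.9°) = (23.28, 31.58). CN ⟂ NZ; with |NZ| = 17.6 on the left of CN, Z = N + 17.6·(-0.9212, -0.3891) = (7.071, 24.74). Then |HZ| = |Z − H| = 25.73.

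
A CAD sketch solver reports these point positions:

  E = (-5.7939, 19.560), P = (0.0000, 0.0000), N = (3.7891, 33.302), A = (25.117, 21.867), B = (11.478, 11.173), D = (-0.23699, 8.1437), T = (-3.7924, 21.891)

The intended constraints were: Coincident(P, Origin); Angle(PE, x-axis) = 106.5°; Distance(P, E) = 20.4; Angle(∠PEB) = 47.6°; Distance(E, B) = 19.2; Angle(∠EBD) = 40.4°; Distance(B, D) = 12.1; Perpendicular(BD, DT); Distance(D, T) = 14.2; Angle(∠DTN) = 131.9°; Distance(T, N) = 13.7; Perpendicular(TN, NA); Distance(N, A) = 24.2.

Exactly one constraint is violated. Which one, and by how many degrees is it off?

Perpendicular(TN, NA) — off by 5.40°.

P = (0.00, 0.00) ✓; PE at 106.5° ✓; |PE| = 20.40 ✓; ∠PEB = 47.60° ✓; |EB| = 19.20 ✓; ∠EBD = 40.40° ✓; |BD| = 12.10 ✓; ∠(BD, DT) = 90.00° ✓; |DT| = 14.20 ✓; ∠DTN = 131.9° ✓; |TN| = 13.70 ✓; ∠(TN, NA) = 84.60° ✗; |NA| = 24.20 ✓.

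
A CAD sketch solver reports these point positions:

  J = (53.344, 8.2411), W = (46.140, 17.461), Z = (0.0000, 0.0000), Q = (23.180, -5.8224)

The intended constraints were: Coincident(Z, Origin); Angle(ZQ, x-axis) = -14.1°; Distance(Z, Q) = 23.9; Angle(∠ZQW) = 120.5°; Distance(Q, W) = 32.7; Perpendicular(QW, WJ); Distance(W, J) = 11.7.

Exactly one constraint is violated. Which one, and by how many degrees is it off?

Perpendicular(QW, WJ) — off by 7.40°.

Z = (0.00, 0.00) ✓; ZQ at -14.10° ✓; |ZQ| = 23.90 ✓; ∠ZQW = 120.5° ✓; |QW| = 32.70 ✓; ∠(QW, WJ) = 97.40° ✗; |WJ| = 11.70 ✓.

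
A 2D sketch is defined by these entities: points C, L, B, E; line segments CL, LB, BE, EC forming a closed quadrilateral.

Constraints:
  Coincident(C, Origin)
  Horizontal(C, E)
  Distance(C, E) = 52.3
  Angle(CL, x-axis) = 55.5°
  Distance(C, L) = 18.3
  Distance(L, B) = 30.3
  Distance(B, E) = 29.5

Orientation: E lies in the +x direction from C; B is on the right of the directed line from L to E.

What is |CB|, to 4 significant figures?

27.56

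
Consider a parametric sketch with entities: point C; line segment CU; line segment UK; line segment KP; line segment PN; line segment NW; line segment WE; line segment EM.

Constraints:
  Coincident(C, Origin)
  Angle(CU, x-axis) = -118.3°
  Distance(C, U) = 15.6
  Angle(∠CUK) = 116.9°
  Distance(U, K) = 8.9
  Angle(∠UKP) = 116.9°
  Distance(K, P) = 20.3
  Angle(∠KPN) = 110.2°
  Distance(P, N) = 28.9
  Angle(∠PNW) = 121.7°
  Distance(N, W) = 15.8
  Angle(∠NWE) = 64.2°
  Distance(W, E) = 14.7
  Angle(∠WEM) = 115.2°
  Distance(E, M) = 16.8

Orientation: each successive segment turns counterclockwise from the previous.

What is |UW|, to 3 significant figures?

40.0

C is at the origin; CU runs at -118.3° with length 15.6, so U = (-7.40, -13.7). ∠CUK = 116.9° gives UK at -55.2° from the x-axis; with |UK| = 8.9, K = (-2.32, -21.0). ∠UKP = 116.9° gives KP at 7.90° from the x-axis; with |KP| = 20.3, P = (17.8, -18.3). ∠KPN = 110.2° gives PN at 77.7° from the x-axis; with |PN| = 28.9, N = (23.9, 9.98). ∠PNW = 121.7° gives NW at 136° from the x-axis; with |NW| = 15.8, W = (12.6, 21.0). Then |UW| = |W − U| = 40.0.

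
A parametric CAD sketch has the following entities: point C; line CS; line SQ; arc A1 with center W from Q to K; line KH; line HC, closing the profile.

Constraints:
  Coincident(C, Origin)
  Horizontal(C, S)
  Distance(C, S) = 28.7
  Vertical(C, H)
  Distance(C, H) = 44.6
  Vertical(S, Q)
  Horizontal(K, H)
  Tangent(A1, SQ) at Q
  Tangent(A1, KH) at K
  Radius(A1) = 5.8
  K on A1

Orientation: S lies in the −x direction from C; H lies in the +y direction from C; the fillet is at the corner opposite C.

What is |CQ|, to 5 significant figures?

48.261

The virtual corner opposite C is at (-28.700, 44.600). A1 meets SQ tangentially, so WQ is at right angles to SQ and since A1 is tangent to KH there, WK ⟂ KH, with radius 5.8, so the center W sits 5.8 in from both sides at W = (-22.900, 38.800). That places the tangent points at Q = (-28.700, 38.800) on SQ and K = (-22.900, 44.600) on KH. Then |CQ| = |Q − C| = 48.261.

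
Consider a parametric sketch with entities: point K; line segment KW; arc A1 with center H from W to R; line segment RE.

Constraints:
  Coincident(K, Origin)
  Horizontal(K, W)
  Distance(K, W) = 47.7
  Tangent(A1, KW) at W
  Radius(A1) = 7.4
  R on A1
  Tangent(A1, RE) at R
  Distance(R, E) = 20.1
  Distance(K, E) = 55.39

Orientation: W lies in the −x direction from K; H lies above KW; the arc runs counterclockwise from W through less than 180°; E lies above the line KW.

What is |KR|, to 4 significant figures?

41.88

Checks: |HW| = 7.400 ✓; |HR| = 7.400 ✓; ∠(HR, RE) = 90.00° ✓; |RE| = 20.10 ✓; |KE| = 55.39 ✓.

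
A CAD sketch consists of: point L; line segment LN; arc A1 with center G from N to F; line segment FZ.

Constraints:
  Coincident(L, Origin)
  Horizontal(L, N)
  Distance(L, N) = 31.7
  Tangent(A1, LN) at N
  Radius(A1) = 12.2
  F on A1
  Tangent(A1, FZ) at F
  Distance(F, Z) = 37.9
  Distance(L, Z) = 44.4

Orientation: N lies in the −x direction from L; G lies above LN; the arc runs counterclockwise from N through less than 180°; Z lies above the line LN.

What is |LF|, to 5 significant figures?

21.772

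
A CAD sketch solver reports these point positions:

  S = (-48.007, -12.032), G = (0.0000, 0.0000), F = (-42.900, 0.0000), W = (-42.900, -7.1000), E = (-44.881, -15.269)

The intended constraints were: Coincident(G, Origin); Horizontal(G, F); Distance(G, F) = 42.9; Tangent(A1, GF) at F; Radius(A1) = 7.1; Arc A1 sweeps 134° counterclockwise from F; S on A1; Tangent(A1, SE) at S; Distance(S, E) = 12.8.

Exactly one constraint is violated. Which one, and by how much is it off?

Distance(S, E) = 12.8 — off by 8.30.

G = (0.00, 0.00) ✓; G.y = 0.00, F.y = 0.00 ✓; |GF| = 42.90 ✓; ∠(WF, FG) = 90.00° ✓; |WF| = 7.100 ✓; bearing(W→S) − bearing(W→F) = 134.0° ✓; |WS| = 7.100 ✓; ∠(WS, SE) = 90.00° ✓; |SE| = 4.500 ✗.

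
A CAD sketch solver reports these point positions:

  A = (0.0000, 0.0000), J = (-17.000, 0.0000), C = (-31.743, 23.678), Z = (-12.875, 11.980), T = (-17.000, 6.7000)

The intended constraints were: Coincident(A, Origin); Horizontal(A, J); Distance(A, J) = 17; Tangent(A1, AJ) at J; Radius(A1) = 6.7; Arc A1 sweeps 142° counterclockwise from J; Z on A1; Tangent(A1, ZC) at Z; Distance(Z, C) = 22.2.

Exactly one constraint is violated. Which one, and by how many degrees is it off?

Tangent(A1, ZC) at Z — off by 6.20°.

A = (0.00, 0.00) ✓; A.y = 0.00, J.y = 0.00 ✓; |AJ| = 17.00 ✓; ∠(TJ, JA) = 90.00° ✓; |TJ| = 6.700 ✓; bearing(T→Z) − bearing(T→J) = 142.0° ✓; |TZ| = 6.700 ✓; ∠(TZ, ZC) = 83.80° ✗; |ZC| = 22.20 ✓.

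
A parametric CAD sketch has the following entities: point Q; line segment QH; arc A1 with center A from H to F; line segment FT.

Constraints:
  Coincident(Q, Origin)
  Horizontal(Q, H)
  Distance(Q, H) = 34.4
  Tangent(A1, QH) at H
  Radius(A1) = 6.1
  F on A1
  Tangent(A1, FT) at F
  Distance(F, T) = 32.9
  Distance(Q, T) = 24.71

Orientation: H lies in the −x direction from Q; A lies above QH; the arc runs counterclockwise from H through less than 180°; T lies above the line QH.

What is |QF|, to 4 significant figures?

30.30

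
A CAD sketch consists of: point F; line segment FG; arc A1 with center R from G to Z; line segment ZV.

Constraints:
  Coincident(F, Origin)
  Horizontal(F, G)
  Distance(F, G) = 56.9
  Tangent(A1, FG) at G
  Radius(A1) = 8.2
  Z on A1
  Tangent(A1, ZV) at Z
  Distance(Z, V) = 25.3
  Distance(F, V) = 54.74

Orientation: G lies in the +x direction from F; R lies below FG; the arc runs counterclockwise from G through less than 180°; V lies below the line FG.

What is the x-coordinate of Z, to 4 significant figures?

48.82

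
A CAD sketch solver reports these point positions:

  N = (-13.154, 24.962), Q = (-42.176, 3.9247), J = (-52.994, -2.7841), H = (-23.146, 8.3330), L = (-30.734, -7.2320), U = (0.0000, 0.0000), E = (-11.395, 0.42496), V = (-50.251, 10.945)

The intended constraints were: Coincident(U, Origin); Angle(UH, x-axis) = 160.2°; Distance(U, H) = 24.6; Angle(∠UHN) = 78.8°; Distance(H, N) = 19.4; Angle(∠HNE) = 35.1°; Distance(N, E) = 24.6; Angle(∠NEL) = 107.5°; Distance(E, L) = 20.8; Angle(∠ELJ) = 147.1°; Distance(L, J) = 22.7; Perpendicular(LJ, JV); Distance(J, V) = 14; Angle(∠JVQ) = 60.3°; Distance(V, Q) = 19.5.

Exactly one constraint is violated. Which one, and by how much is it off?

Distance(V, Q) = 19.5 — off by 8.80.

U = (0.00, 0.00) ✓; UH at 160.2° ✓; |UH| = 24.60 ✓; ∠UHN = 78.80° ✓; |HN| = 19.40 ✓; ∠HNE = 35.10° ✓; |NE| = 24.60 ✓; ∠NEL = 107.5° ✓; |EL| = 20.80 ✓; ∠ELJ = 147.1° ✓; |LJ| = 22.70 ✓; ∠(LJ, JV) = 90.00° ✓; |JV| = 14.00 ✓; ∠JVQ = 60.30° ✓; |VQ| = 10.70 ✗.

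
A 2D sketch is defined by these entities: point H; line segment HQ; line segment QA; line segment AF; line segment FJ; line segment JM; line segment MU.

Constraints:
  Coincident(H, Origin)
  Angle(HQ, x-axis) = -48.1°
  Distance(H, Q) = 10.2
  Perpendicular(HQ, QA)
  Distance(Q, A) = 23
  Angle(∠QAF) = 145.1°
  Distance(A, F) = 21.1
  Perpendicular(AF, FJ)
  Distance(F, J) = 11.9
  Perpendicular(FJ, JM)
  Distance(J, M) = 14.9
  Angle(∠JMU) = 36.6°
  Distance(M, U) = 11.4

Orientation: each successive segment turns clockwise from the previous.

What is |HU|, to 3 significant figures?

32.8

FJ ⟂ JM, so JM runs at 7.00°; with |JM| = 14.9, M = (-17.9, -11.9). ∠JMU = 36.6° gives MU at -136° from the x-axis; with |MU| = 11.4, U = (-26.2, -19.8). Then |HU| = |U − H| = 32.8.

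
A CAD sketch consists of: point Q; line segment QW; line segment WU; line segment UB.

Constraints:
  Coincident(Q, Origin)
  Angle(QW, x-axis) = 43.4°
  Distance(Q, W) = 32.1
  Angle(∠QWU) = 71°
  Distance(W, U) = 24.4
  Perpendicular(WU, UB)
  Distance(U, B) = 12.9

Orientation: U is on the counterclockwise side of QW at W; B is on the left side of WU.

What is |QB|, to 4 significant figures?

22.34

Q is at the origin; QW runs at 43.4° with length 32.1, so W = 32.1·(cos 43.4°, sin 43.4°) = (23.32, 22.06). ∠QWU = 71.0°, so WU runs at 43.4° + (180° − 71.0°) = 152.4° from the x-axis; with |WU| = 24.4, U = W + 24.4·(cos 152.4°, sin 152.4°) = (1.700, 33.36). WU is perpendicular to UB; with |UB| = 12.9 on the left of WU, B = U + 12.9·(-0.4633, -0.8862) = (-4.277, 21.93). Then |QB| = |B − Q| = 22.34.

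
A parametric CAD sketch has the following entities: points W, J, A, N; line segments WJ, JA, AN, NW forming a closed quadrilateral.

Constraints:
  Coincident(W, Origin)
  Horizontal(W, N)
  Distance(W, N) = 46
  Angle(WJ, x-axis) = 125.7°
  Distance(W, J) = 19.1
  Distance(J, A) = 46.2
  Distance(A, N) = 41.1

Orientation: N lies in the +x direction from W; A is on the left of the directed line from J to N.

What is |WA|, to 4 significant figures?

47.75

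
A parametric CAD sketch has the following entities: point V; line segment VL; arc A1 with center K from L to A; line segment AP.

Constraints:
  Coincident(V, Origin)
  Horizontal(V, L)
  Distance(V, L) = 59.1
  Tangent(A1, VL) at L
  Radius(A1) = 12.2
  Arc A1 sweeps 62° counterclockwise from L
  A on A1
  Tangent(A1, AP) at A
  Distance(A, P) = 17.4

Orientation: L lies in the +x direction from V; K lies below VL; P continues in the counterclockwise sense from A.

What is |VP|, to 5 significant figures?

45.712

On A1, L sits at bearing 90° from K; a 62° counterclockwise sweep puts A at bearing 152°, so A = K + 12.2·(cos 152°, sin 152°) = (48.328, -6.4724). Since A1 is tangent to AP there, KA ⟂ AP, so AP runs along (−sin 152°, cos 152°); with |AP| = 17.4, P = (40.159, -21.836). Then |VP| = |P − V| = 45.712.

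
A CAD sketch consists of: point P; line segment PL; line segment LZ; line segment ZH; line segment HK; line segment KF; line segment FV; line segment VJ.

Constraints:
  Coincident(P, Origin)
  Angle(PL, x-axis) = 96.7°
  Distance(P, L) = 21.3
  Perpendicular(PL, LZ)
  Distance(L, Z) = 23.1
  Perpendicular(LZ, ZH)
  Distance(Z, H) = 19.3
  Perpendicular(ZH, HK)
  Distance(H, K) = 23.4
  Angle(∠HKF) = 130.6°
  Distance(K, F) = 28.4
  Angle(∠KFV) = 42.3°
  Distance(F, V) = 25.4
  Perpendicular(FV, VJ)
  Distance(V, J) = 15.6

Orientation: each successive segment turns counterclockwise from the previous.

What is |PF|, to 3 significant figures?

30.1

P is at the origin; PL runs at 96.7° with length 21.3, so L = (-2.49, 21.2). The perpendicularity gives LZ at right angles to PL, so LZ runs at -173°; with |LZ| = 23.1, Z = (-25.4, 18.5). The perpendicularity gives ZH at right angles to LZ, so ZH runs at -83.3°; with |ZH| = 19.3, H = (-23.2, -0.709). ZH is perpendicular to HK, so HK runs at 6.70°; with |HK| = 23.4, K = (0.0646, 2.02). ∠HKF = 130.6° gives KF at 56.1° from the x-axis; with |KF| = 28.4, F = (15.9, 25.6). Then |PF| = |F − P| = 30.1.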